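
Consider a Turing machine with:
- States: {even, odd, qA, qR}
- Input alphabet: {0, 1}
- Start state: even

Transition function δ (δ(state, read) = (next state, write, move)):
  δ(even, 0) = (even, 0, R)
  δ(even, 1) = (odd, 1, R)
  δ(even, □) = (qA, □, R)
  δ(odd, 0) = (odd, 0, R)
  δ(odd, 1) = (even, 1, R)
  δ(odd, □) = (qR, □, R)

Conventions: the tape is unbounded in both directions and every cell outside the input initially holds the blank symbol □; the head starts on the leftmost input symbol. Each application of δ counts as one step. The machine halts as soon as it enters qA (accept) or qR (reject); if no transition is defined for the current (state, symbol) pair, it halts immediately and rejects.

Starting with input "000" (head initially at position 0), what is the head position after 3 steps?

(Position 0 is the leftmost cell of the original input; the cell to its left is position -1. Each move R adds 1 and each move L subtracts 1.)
Step 0: [even]000 (head at position 0)
Step 1: δ(even, 0) = (even, 0, R)  ⊢  0[even]00 (head at position 1)
Step 2: δ(even, 0) = (even, 0, R)  ⊢  00[even]0 (head at position 2)
Step 3: δ(even, 0) = (even, 0, R)  ⊢  000[even]□ (head at position 3)
Head position after 3 steps: 3

Final answer: Position 3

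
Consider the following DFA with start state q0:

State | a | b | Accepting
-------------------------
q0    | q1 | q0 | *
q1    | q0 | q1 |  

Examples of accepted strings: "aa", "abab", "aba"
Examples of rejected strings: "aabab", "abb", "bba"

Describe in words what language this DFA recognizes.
strings over {a,b} with an even number of a's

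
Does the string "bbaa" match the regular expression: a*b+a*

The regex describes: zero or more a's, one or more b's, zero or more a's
Yes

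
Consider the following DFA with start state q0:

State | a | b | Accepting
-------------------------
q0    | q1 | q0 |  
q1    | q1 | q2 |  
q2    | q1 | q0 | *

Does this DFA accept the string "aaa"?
Start in q0.
Read 'a': q0 → q1
Read 'a': q1 → q1
Read 'a': q1 → q1
Final state q1 is not accepting, so the string is rejected.

Final answer: No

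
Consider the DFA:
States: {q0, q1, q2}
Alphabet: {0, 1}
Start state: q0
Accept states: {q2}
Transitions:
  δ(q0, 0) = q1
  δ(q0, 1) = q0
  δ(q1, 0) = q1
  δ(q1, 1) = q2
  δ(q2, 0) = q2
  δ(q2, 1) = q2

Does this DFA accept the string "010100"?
Processing string "010100":
  q0 --0--> q1
  q1 --1--> q2
  q2 --0--> q2
  q2 --1--> q2
  q2 --0--> q2
  q2 --0--> q2
Final state: q2
Accept states: {q2}
q2 is an accept state, so the string is accepted.

Final answer: Yes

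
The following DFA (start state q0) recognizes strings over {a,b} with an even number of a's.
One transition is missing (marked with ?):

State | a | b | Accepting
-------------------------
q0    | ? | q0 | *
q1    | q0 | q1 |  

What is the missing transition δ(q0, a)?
q1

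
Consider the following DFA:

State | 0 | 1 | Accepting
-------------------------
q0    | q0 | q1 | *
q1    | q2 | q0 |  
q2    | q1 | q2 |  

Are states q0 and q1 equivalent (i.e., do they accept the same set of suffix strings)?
Try the suffix ε (the empty string).
From q0: q0 — accepting.
From q1: q1 — not accepting.
The two states disagree on this suffix, so they are not equivalent.

Final answer: No. Distinguishing string: ε (the empty string) - accepted from q0 but not from q1.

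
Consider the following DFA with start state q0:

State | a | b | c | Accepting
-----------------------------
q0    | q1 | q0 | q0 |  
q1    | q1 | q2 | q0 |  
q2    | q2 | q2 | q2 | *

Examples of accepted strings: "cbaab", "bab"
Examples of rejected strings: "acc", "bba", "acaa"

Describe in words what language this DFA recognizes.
strings over {a,b,c} containing 'ab' as substring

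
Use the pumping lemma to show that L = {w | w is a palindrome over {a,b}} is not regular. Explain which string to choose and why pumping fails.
Language: L = {w | w is a palindrome over {a,b}} (strings that read the same forwards and backwards)
Step 1: Assume for contradiction that L is regular, with pumping length p.
Step 2: Choose s = a^p b a^p. Then s ∈ L (it reads the same forwards and backwards) and |s| ≥ p.
Step 3: Consider any decomposition s = xyz with |xy| ≤ p and |y| > 0. Since |xy| ≤ p and the first p symbols of s are all a's, y = a^k for some k with 1 ≤ k ≤ p.
Step 4: Pumping up (i = 2): xy²z = a^(p+k) b a^p. Its reverse is a^p b a^(p+k) ≠ a^(p+k) b a^p (the single b is no longer in the middle), so xy²z is not a palindrome and xy²z ∉ L.
This contradicts the pumping lemma, so L is not regular.

Final answer: Choose s = a^p b a^p. Since |xy| ≤ p, y = a^k with k ≥ 1. Then xy²z = a^(p+k) b a^p is not a palindrome, so ∉ L.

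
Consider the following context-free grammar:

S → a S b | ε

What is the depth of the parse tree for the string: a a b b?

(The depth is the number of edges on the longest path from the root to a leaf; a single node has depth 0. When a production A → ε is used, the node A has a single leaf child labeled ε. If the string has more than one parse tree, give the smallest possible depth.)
The only parse tree applies S → a S b 2 times (once per matching a…b pair) and then S → ε.
The S nodes sit at depths 0, 1, …, 2; the innermost S (depth 2) has the single child ε at depth 3.
The terminal leaves a, b are at depths 1..2, so the longest root-to-leaf path is S → S → … → S → ε with 3 edges.
Depth = 3.

Final answer: 3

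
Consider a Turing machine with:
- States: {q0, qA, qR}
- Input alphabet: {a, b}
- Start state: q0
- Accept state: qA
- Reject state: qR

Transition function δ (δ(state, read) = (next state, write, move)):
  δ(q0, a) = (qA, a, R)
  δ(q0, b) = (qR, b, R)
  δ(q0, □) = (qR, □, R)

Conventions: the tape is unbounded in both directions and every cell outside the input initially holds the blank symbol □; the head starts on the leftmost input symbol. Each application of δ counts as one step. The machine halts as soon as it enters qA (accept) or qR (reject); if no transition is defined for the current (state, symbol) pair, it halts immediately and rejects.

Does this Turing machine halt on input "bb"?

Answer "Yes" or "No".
Step 0: [q0]bb (head at position 0)
Step 1: δ(q0, b) = (qR, b, R)  ⊢  b[qR]b (head at position 1)
The machine is in qR, so it halts and rejects.
It halts after 1 steps.

Final answer: Yes - halts after 1 steps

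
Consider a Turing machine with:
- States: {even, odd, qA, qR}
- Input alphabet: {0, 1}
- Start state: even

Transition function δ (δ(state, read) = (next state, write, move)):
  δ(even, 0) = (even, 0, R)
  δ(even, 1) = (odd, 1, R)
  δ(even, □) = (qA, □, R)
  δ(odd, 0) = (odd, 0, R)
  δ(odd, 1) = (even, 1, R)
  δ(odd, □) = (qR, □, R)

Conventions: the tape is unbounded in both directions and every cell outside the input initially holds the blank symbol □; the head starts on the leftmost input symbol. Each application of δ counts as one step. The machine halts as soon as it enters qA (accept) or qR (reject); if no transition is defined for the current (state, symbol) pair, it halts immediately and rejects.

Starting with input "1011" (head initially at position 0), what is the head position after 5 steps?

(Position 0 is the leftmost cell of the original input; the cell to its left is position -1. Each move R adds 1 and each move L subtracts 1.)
Step 0: [even]1011 (head at position 0)
Step 1: δ(even, 1) = (odd, 1, R)  ⊢  1[odd]011 (head at position 1)
Step 2: δ(odd, 0) = (odd, 0, R)  ⊢  10[odd]11 (head at position 2)
Step 3: δ(odd, 1) = (even, 1, R)  ⊢  101[even]1 (head at position 3)
Step 4: δ(even, 1) = (odd, 1, R)  ⊢  1011[odd]□ (head at position 4)
Step 5: δ(odd, □) = (qR, □, R)  ⊢  1011□[qR]□ (head at position 5)
Head position after 5 steps: 5

Final answer: Position 5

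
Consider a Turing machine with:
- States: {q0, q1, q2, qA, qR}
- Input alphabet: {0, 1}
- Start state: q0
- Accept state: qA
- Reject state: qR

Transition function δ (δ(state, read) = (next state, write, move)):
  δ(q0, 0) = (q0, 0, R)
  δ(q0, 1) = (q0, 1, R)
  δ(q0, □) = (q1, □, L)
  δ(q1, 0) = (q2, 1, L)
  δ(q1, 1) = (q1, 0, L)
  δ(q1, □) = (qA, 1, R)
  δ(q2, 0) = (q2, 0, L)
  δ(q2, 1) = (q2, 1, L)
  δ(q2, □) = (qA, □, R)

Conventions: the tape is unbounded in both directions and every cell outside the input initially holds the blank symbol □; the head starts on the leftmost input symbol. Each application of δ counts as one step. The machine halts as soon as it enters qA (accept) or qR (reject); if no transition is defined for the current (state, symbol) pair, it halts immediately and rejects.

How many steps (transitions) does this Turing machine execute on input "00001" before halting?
Step 0: [q0]00001 (head at position 0)
Step 1: δ(q0, 0) = (q0, 0, R)  ⊢  0[q0]0001 (head at position 1)
Step 2: δ(q0, 0) = (q0, 0, R)  ⊢  00[q0]001 (head at position 2)
Step 3: δ(q0, 0) = (q0, 0, R)  ⊢  000[q0]01 (head at position 3)
Step 4: δ(q0, 0) = (q0, 0, R)  ⊢  0000[q0]1 (head at position 4)
Step 5: δ(q0, 1) = (q0, 1, R)  ⊢  00001[q0]□ (head at position 5)
Step 6: δ(q0, □) = (q1, □, L)  ⊢  0000[q1]1□ (head at position 4)
Step 7: δ(q1, 1) = (q1, 0, L)  ⊢  000[q1]00□ (head at position 3)
Step 8: δ(q1, 0) = (q2, 1, L)  ⊢  00[q2]010□ (head at position 2)
Step 9: δ(q2, 0) = (q2, 0, L)  ⊢  0[q2]0010□ (head at position 1)
Step 10: δ(q2, 0) = (q2, 0, L)  ⊢  [q2]00010□ (head at position 0)
Step 11: δ(q2, 0) = (q2, 0, L)  ⊢  [q2]□00010□ (head at position -1)
Step 12: δ(q2, □) = (qA, □, R)  ⊢  □[qA]00010□ (head at position 0)
The machine is in qA, so it halts and accepts.
Number of transitions executed: 12.

Final answer: 12 steps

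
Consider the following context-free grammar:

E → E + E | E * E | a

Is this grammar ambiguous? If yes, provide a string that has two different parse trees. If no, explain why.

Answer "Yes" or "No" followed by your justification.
Two different leftmost derivations of a + a * a:
  (1) E ⇒ E + E ⇒ a + E ⇒ a + E * E ⇒ a + a * E ⇒ a + a * a   (tree groups a + (a * a))
  (2) E ⇒ E * E ⇒ E + E * E ⇒ a + E * E ⇒ a + a * E ⇒ a + a * a   (tree groups (a + a) * a)
Two distinct leftmost derivations = two distinct parse trees, so the grammar is ambiguous.

Final answer: Yes - the string 'a + a * a' has two distinct leftmost derivations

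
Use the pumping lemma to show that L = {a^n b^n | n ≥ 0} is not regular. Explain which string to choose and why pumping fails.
Language: L = {a^n b^n | n ≥ 0} (equal numbers of a's followed by b's)
Step 1: Assume for contradiction that L is regular, with pumping length p.
Step 2: Choose s = a^p b^p. Then s ∈ L (it has p a's followed by p b's) and |s| ≥ p.
Step 3: Consider any decomposition s = xyz with |xy| ≤ p and |y| > 0. Since |xy| ≤ p and the first p symbols of s are all a's, y = a^k for some k with 1 ≤ k ≤ p.
Step 4: Pumping up (i = 2): xy²z = a^(p+k) b^p, which has more a's than b's, so xy²z ∉ L.
This contradicts the pumping lemma, so L is not regular.

Final answer: Choose s = a^p b^p. Since |xy| ≤ p, y = a^k with k ≥ 1. Then xy²z = a^(p+k) b^p ∉ L.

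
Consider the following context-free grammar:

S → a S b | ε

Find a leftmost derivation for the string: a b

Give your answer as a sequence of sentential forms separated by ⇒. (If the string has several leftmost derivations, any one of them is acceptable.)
Start with S.
Step 1: the leftmost non-terminal is S; apply S → a S b:  a S b
Step 2: the leftmost non-terminal is S; apply S → ε:  a b

Final answer: S ⇒ a S b ⇒ a b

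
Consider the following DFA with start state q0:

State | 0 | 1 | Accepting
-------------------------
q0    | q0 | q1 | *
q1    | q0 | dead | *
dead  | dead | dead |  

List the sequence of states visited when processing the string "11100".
q0 → q1 → dead → dead → dead → dead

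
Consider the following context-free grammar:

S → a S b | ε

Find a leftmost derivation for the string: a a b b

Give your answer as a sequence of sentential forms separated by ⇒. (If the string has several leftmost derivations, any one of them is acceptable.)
Start with S.
Step 1: the leftmost non-terminal is S; apply S → a S b:  a S b
Step 2: the leftmost non-terminal is S; apply S → a S b:  a a S b b
Step 3: the leftmost non-terminal is S; apply S → ε:  a a b b

Final answer: S ⇒ a S b ⇒ a a S b b ⇒ a a b b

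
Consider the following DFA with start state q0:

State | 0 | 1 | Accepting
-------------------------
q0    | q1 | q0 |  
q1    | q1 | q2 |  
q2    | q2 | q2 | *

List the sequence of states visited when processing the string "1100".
q0 → q0 → q0 → q1 → q1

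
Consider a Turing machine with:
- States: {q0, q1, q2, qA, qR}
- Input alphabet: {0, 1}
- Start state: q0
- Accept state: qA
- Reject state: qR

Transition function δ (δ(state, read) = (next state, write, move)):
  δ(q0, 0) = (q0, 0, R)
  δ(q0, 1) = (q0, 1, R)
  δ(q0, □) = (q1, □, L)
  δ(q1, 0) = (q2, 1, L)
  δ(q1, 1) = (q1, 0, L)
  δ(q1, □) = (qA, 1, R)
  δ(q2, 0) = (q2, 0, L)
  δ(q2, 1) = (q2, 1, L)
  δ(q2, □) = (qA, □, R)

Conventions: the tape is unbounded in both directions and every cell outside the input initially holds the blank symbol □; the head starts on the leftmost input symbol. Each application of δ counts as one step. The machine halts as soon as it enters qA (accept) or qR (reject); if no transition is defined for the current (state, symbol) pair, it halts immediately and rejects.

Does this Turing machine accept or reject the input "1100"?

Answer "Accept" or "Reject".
Step 0: [q0]1100 (head at position 0)
Step 1: δ(q0, 1) = (q0, 1, R)  ⊢  1[q0]100 (head at position 1)
Step 2: δ(q0, 1) = (q0, 1, R)  ⊢  11[q0]00 (head at position 2)
Step 3: δ(q0, 0) = (q0, 0, R)  ⊢  110[q0]0 (head at position 3)
Step 4: δ(q0, 0) = (q0, 0, R)  ⊢  1100[q0]□ (head at position 4)
Step 5: δ(q0, □) = (q1, □, L)  ⊢  110[q1]0□ (head at position 3)
Step 6: δ(q1, 0) = (q2, 1, L)  ⊢  11[q2]01□ (head at position 2)
Step 7: δ(q2, 0) = (q2, 0, L)  ⊢  1[q2]101□ (head at position 1)
Step 8: δ(q2, 1) = (q2, 1, L)  ⊢  [q2]1101□ (head at position 0)
Step 9: δ(q2, 1) = (q2, 1, L)  ⊢  [q2]□1101□ (head at position -1)
Step 10: δ(q2, □) = (qA, □, R)  ⊢  □[qA]1101□ (head at position 0)
The machine is in qA, so it halts and accepts.

Final answer: Accept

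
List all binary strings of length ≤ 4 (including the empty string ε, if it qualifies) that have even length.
Checking every binary string of length 0 to 4:
  Length 0: accepted: ε | rejected: (none)
  Length 1: accepted: (none) | rejected: 0, 1
  Length 2: accepted: 00, 01, 10, 11 | rejected: (none)
  Length 3: accepted: (none) | rejected: 000, 001, 010, 011, 100, 101, 110, 111
  Length 4: accepted: 0000, 0001, 0010, 0011, 0100, 0101, 0110, 0111, 1000, 1001, 1010, 1011, 1100, 1101, 1110, 1111 | rejected: (none)
Total: 21 string(s).

Final answer: ε, 00, 01, 10, 11, 0000, 0001, 0010, 0011, 0100, 0101, 0110, 0111, 1000, 1001, 1010, 1011, 1100, 1101, 1110, 1111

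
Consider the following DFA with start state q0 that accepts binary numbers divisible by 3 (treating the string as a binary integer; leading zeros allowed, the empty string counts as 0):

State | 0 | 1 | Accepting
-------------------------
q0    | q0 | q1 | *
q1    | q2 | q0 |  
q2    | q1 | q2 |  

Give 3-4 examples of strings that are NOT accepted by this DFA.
Any strings that end in a non-accepting state work; for example:
"0001": q0 → q0 → q0 → q0 → q1; q1 is not accepting → rejected
"0010": q0 → q0 → q0 → q1 → q2; q2 is not accepting → rejected
"1101": q0 → q1 → q0 → q0 → q1; q1 is not accepting → rejected
"1110": q0 → q1 → q0 → q1 → q2; q2 is not accepting → rejected

Final answer: "0001", "0010", "1101", "1110"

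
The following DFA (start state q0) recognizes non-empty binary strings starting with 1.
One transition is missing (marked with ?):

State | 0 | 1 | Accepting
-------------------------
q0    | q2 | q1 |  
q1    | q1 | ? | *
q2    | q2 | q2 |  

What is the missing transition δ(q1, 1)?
q1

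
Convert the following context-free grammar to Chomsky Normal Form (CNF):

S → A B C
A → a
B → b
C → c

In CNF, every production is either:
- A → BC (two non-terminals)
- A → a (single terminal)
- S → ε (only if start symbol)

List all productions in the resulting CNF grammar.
The grammar has no ε-productions or unit productions to eliminate.
A → a is already in CNF (single terminal) – keep it.
B → b is already in CNF (single terminal) – keep it.
C → c is already in CNF (single terminal) – keep it.
S → A B C has 3 symbols on the right: break it into binary productions S → A X0, X0 → B C.
Resulting CNF grammar (5 productions): A → a; B → b; C → c; S → A X0; X0 → B C

Final answer: A → a; B → b; C → c; S → A X0; X0 → B C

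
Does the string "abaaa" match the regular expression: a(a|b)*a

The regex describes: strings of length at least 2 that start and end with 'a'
Yes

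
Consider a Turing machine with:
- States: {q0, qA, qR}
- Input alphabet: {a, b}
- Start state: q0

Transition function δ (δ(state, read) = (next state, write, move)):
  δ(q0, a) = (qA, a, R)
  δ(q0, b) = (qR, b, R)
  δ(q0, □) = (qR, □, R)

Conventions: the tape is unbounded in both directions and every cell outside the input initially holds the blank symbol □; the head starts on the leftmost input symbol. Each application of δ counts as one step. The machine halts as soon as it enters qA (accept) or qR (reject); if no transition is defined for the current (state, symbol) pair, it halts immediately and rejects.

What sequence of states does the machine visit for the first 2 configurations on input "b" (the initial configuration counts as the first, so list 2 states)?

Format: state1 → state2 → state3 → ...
Step 0: [q0]b (head at position 0)
Step 1: δ(q0, b) = (qR, b, R)  ⊢  b[qR]□ (head at position 1)
Reading off the states of these 2 configurations: q0 → qR

Final answer: q0 → qR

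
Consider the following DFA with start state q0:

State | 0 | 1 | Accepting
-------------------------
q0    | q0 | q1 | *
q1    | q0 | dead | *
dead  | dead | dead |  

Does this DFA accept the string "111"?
Start in q0.
Read '1': q0 → q1
Read '1': q1 → dead
Read '1': dead → dead
Final state dead is not accepting, so the string is rejected.

Final answer: No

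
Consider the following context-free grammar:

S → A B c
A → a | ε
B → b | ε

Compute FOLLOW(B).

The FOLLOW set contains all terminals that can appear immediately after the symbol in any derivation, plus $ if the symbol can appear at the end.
B occurs in S → A B c, immediately followed by the terminal c. So FOLLOW(B) = {c}.

Final answer: {c}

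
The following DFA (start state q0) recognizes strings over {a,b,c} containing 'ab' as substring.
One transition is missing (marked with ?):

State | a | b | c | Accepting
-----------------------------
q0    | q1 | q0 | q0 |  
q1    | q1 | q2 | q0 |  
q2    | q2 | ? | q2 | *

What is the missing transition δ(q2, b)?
q2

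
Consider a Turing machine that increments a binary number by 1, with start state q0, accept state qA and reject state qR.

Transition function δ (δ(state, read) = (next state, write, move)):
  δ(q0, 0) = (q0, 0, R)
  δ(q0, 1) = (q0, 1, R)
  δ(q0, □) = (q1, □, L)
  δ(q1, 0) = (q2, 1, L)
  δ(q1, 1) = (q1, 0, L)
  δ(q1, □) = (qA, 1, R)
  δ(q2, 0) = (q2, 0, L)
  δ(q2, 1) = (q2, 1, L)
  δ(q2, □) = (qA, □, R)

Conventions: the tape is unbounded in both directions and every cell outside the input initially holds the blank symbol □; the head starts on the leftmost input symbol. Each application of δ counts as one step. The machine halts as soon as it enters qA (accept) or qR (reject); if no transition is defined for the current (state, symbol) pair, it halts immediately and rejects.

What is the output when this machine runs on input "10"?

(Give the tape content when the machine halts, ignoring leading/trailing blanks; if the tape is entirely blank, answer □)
Step 0: [q0]10 (head at position 0)
Step 1: δ(q0, 1) = (q0, 1, R)  ⊢  1[q0]0 (head at position 1)
Step 2: δ(q0, 0) = (q0, 0, R)  ⊢  10[q0]□ (head at position 2)
Step 3: δ(q0, □) = (q1, □, L)  ⊢  1[q1]0□ (head at position 1)
Step 4: δ(q1, 0) = (q2, 1, L)  ⊢  [q2]11□ (head at position 0)
Step 5: δ(q2, 1) = (q2, 1, L)  ⊢  [q2]□11□ (head at position -1)
Step 6: δ(q2, □) = (qA, □, R)  ⊢  □[qA]11□ (head at position 0)
The machine is in qA, so it halts and accepts.
Tape content when halted (ignoring surrounding blanks): 11

Final answer: Output: 11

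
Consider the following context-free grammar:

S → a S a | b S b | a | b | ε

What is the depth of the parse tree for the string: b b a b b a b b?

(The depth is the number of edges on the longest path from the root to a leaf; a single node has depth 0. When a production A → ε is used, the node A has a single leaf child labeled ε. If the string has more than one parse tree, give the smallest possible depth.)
The string has even length 8, so its (unique) parse tree peels off matching outer symbols: S → b S b, S → b S b, S → a S a, S → b S b, and finally S → ε for the empty middle.
The S nodes are at depths 0..4; the ε leaf under the innermost S is at depth 5 (terminal leaves are at depths 1..4).
Depth = 5.

Final answer: 5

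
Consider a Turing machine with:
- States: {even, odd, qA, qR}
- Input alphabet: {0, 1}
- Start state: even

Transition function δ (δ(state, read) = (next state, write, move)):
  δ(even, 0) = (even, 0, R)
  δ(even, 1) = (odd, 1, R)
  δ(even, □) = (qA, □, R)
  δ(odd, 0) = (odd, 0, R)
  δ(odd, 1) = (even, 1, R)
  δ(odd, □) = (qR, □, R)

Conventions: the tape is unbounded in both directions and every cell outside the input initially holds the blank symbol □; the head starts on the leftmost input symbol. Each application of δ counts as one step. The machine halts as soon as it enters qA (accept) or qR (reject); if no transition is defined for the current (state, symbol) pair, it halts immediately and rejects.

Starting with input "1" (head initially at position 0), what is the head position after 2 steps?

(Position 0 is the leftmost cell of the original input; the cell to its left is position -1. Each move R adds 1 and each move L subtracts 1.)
Step 0: [even]1 (head at position 0)
Step 1: δ(even, 1) = (odd, 1, R)  ⊢  1[odd]□ (head at position 1)
Step 2: δ(odd, □) = (qR, □, R)  ⊢  1□[qR]□ (head at position 2)
Head position after 2 steps: 2

Final answer: Position 2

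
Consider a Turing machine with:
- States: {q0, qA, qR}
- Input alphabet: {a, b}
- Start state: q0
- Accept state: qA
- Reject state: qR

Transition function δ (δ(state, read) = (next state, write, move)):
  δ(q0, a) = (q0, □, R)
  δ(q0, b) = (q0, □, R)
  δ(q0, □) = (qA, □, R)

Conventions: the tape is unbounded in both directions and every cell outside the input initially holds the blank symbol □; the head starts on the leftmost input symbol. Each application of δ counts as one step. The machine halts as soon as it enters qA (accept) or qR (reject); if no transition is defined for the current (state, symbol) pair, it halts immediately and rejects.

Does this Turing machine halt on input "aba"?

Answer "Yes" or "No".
Step 0: [q0]aba (head at position 0)
Step 1: δ(q0, a) = (q0, □, R)  ⊢  □[q0]ba (head at position 1)
Step 2: δ(q0, b) = (q0, □, R)  ⊢  □□[q0]a (head at position 2)
Step 3: δ(q0, a) = (q0, □, R)  ⊢  □□□[q0]□ (head at position 3)
Step 4: δ(q0, □) = (qA, □, R)  ⊢  □□□□[qA]□ (head at position 4)
The machine is in qA, so it halts and accepts.
It halts after 4 steps.

Final answer: Yes - halts after 4 steps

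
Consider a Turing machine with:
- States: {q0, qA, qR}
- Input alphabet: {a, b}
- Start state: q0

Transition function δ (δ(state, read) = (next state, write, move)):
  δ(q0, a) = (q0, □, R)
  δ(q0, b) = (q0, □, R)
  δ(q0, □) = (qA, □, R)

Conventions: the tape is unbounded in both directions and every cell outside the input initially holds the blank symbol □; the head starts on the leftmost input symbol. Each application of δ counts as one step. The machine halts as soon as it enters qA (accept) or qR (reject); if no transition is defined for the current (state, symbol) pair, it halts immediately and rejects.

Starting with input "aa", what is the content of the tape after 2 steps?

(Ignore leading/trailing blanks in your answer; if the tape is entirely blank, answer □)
Step 0: [q0]aa (head at position 0)
Step 1: δ(q0, a) = (q0, □, R)  ⊢  □[q0]a (head at position 1)
Step 2: δ(q0, a) = (q0, □, R)  ⊢  □□[q0]□ (head at position 2)
Tape after 2 steps (ignoring surrounding blanks): □

Final answer: Tape: □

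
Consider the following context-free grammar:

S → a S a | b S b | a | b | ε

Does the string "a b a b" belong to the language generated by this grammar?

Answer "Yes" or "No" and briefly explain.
Every production places the same symbol at both ends (or yields a single symbol / ε), so every derived string is a palindrome. a b a b reversed is b a b a ≠ a b a b, so it is not a palindrome and cannot be derived (already the first step fails: the string starts with a but ends with b, so neither S → a S a nor S → b S b fits).

Final answer: No - no valid derivation exists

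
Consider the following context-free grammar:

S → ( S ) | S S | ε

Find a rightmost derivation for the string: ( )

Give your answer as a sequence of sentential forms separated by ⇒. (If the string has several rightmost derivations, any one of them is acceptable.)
Start with S.
Step 1: the rightmost non-terminal is S; apply S → ( S ):  ( S )
Step 2: the rightmost non-terminal is S; apply S → ε:  ( )

Final answer: S ⇒ ( S ) ⇒ ( )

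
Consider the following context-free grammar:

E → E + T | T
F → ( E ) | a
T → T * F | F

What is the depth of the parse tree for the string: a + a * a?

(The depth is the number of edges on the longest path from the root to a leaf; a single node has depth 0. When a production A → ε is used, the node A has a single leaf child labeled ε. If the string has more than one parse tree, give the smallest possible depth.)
The grammar is unambiguous; the parse tree of a + a * a is:
E → E + T at the root (depth 0).
  Left E (depth 1) → T (2) → F (3) → a (4).
  Right T (depth 1) → T * F; that T (2) → F (3) → a (4); F (2) → a (3).
The longest root-to-leaf paths have 4 edges.
Depth = 4.

Final answer: 4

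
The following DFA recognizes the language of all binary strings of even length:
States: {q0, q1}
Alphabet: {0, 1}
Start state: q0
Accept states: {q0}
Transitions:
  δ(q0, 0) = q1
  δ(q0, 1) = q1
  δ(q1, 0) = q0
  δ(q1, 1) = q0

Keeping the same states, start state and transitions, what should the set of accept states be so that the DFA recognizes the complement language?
The DFA is complete (every state has a transition on every symbol), so the complement
is recognized by the same DFA with accepting and non-accepting states swapped.
Original accept states: {q0}
Complement accept states = All states - Original accept states
= {q0, q1} - {q0}
= {q1}
Complement language: strings of ODD length

Final answer: {q1}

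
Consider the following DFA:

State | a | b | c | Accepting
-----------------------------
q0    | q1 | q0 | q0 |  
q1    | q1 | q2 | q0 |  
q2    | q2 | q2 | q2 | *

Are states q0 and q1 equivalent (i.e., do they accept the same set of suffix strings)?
Try the suffix "b".
From q0: q0 → q0 — not accepting.
From q1: q1 → q2 — accepting.
The two states disagree on this suffix, so they are not equivalent.

Final answer: No. Distinguishing string: "b" - accepted from q1 but not from q0.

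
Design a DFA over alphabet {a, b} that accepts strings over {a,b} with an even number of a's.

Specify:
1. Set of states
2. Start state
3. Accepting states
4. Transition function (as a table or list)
One valid DFA (any DFA recognizing the same language is acceptable):
States: {q0, q1}
Start: q0
Accepting: {q0}
Transitions (accepting states marked with *):
State | a | b | Accepting
-------------------------
q0    | q1 | q0 | *
q1    | q0 | q1 |  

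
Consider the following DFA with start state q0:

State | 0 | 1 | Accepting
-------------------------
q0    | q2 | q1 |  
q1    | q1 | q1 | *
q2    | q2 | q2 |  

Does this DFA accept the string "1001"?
Start in q0.
Read '1': q0 → q1
Read '0': q1 → q1
Read '0': q1 → q1
Read '1': q1 → q1
Final state q1 is accepting, so the string is accepted.

Final answer: Yes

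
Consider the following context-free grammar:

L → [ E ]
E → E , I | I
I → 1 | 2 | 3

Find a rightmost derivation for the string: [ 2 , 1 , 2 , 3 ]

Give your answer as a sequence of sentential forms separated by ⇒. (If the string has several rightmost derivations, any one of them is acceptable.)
Start with L.
Step 1: the rightmost non-terminal is L; apply L → [ E ]:  [ E ]
Step 2: the rightmost non-terminal is E; apply E → E , I:  [ E , I ]
Step 3: the rightmost non-terminal is I; apply I → 3:  [ E , 3 ]
Step 4: the rightmost non-terminal is E; apply E → E , I:  [ E , I , 3 ]
Step 5: the rightmost non-terminal is I; apply I → 2:  [ E , 2 , 3 ]
Step 6: the rightmost non-terminal is E; apply E → E , I:  [ E , I , 2 , 3 ]
Step 7: the rightmost non-terminal is I; apply I → 1:  [ E , 1 , 2 , 3 ]
Step 8: the rightmost non-terminal is E; apply E → I:  [ I , 1 , 2 , 3 ]
Step 9: the rightmost non-terminal is I; apply I → 2:  [ 2 , 1 , 2 , 3 ]

Final answer: L ⇒ [ E ] ⇒ [ E , I ] ⇒ [ E , 3 ] ⇒ [ E , I , 3 ] ⇒ [ E , 2 , 3 ] ⇒ [ E , I , 2 , 3 ] ⇒ [ E , 1 , 2 , 3 ] ⇒ [ I , 1 , 2 , 3 ] ⇒ [ 2 , 1 , 2 , 3 ]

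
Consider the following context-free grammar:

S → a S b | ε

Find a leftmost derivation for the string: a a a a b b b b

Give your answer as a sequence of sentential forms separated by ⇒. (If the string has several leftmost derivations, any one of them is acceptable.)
Start with S.
Step 1: the leftmost non-terminal is S; apply S → a S b:  a S b
Step 2: the leftmost non-terminal is S; apply S → a S b:  a a S b b
Step 3: the leftmost non-terminal is S; apply S → a S b:  a a a S b b b
Step 4: the leftmost non-terminal is S; apply S → a S b:  a a a a S b b b b
Step 5: the leftmost non-terminal is S; apply S → ε:  a a a a b b b b

Final answer: S ⇒ a S b ⇒ a a S b b ⇒ a a a S b b b ⇒ a a a a S b b b b ⇒ a a a a b b b b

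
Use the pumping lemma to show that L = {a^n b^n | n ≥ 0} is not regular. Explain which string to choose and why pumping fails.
Language: L = {a^n b^n | n ≥ 0} (equal numbers of a's followed by b's)
Step 1: Assume for contradiction that L is regular, with pumping length p.
Step 2: Choose s = a^p b^p. Then s ∈ L (it has p a's followed by p b's) and |s| ≥ p.
Step 3: Consider any decomposition s = xyz with |xy| ≤ p and |y| > 0. Since |xy| ≤ p and the first p symbols of s are all a's, y = a^k for some k with 1 ≤ k ≤ p.
Step 4: Pumping up (i = 2): xy²z = a^(p+k) b^p, which has more a's than b's, so xy²z ∉ L.
This contradicts the pumping lemma, so L is not regular.

Final answer: Choose s = a^p b^p. Since |xy| ≤ p, y = a^k with k ≥ 1. Then xy²z = a^(p+k) b^p ∉ L.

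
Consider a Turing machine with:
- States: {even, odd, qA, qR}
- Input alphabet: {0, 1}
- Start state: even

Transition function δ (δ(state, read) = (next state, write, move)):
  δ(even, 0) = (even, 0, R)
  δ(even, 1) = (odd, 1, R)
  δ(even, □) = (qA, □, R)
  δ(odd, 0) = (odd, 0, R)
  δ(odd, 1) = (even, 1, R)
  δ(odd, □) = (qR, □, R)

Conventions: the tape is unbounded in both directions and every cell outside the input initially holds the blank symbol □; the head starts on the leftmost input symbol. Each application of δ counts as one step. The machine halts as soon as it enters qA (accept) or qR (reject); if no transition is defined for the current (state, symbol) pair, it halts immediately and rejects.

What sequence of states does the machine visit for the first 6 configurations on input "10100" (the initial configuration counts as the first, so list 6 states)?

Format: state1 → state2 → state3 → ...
Step 0: [even]10100 (head at position 0)
Step 1: δ(even, 1) = (odd, 1, R)  ⊢  1[odd]0100 (head at position 1)
Step 2: δ(odd, 0) = (odd, 0, R)  ⊢  10[odd]100 (head at position 2)
Step 3: δ(odd, 1) = (even, 1, R)  ⊢  101[even]00 (head at position 3)
Step 4: δ(even, 0) = (even, 0, R)  ⊢  1010[even]0 (head at position 4)
Step 5: δ(even, 0) = (even, 0, R)  ⊢  10100[even]□ (head at position 5)
Reading off the states of these 6 configurations: even → odd → odd → even → even → even

Final answer: even → odd → odd → even → even → even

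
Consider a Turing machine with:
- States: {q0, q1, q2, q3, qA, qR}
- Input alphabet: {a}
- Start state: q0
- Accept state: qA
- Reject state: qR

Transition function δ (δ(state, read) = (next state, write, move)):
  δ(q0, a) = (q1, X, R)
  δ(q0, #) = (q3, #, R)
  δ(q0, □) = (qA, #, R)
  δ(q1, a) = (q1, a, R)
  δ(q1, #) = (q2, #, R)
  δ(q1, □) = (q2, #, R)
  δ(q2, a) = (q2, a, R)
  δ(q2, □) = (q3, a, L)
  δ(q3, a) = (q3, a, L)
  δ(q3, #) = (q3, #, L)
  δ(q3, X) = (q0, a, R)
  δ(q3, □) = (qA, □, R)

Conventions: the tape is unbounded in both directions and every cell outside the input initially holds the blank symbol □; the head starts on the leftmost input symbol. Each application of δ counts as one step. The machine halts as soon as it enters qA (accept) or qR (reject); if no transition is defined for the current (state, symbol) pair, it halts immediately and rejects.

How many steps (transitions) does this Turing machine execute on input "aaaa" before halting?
Trace (configuration after each step, as tape_left[state]tape_right with head position):
Step 0: [q0]aaaa (head at position 0)
Step 1: X[q1]aaa (head 1)
Step 2: Xa[q1]aa (head 2)
Step 3: Xaa[q1]a (head 3)
Step 4: Xaaa[q1]□ (head 4)
Step 5: Xaaa#[q2]□ (head 5)
Step 6: Xaaa[q3]#a (head 4)
Step 7: Xaa[q3]a#a (head 3)
Step 8: Xa[q3]aa#a (head 2)
Step 9: X[q3]aaa#a (head 1)
Step 10: [q3]Xaaa#a (head 0)
Step 11: a[q0]aaa#a (head 1)
Step 12: aX[q1]aa#a (head 2)
Step 13: aXa[q1]a#a (head 3)
Step 14: aXaa[q1]#a (head 4)
Step 15: aXaa#[q2]a (head 5)
Step 16: aXaa#a[q2]□ (head 6)
Step 17: aXaa#[q3]aa (head 5)
Step 18: aXaa[q3]#aa (head 4)
Step 19: aXa[q3]a#aa (head 3)
Step 20: aX[q3]aa#aa (head 2)
Step 21: a[q3]Xaa#aa (head 1)
Step 22: aa[q0]aa#aa (head 2)
Step 23: aaX[q1]a#aa (head 3)
Step 24: aaXa[q1]#aa (head 4)
Step 25: aaXa#[q2]aa (head 5)
Step 26: aaXa#a[q2]a (head 6)
Step 27: aaXa#aa[q2]□ (head 7)
Step 28: aaXa#a[q3]aa (head 6)
Step 29: aaXa#[q3]aaa (head 5)
Step 30: aaXa[q3]#aaa (head 4)
Step 31: aaX[q3]a#aaa (head 3)
Step 32: aa[q3]Xa#aaa (head 2)
Step 33: aaa[q0]a#aaa (head 3)
Step 34: aaaX[q1]#aaa (head 4)
Step 35: aaaX#[q2]aaa (head 5)
Step 36: aaaX#a[q2]aa (head 6)
Step 37: aaaX#aa[q2]a (head 7)
Step 38: aaaX#aaa[q2]□ (head 8)
Step 39: aaaX#aa[q3]aa (head 7)
Step 40: aaaX#a[q3]aaa (head 6)
Step 41: aaaX#[q3]aaaa (head 5)
Step 42: aaaX[q3]#aaaa (head 4)
Step 43: aaa[q3]X#aaaa (head 3)
Step 44: aaaa[q0]#aaaa (head 4)
Step 45: aaaa#[q3]aaaa (head 5)
Step 46: aaaa[q3]#aaaa (head 4)
Step 47: aaa[q3]a#aaaa (head 3)
Step 48: aa[q3]aa#aaaa (head 2)
Step 49: a[q3]aaa#aaaa (head 1)
Step 50: [q3]aaaa#aaaa (head 0)
Step 51: [q3]□aaaa#aaaa (head -1)
Step 52: □[qA]aaaa#aaaa (head 0)
The machine is in qA, so it halts and accepts.
Number of transitions executed: 52.

Final answer: 52 steps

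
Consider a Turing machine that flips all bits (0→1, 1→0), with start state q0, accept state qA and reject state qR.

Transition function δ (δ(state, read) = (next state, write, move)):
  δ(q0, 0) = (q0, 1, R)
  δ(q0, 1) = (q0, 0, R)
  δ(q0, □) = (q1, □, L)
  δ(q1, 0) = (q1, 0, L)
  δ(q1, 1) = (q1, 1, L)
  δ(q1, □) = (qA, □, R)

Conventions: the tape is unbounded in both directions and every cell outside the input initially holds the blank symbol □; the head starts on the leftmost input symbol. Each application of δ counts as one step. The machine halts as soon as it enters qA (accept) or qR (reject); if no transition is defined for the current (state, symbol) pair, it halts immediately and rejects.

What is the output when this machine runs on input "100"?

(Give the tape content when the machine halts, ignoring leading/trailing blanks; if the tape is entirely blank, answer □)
Step 0: [q0]100 (head at position 0)
Step 1: δ(q0, 1) = (q0, 0, R)  ⊢  0[q0]00 (head at position 1)
Step 2: δ(q0, 0) = (q0, 1, R)  ⊢  01[q0]0 (head at position 2)
Step 3: δ(q0, 0) = (q0, 1, R)  ⊢  011[q0]□ (head at position 3)
Step 4: δ(q0, □) = (q1, □, L)  ⊢  01[q1]1□ (head at position 2)
Step 5: δ(q1, 1) = (q1, 1, L)  ⊢  0[q1]11□ (head at position 1)
Step 6: δ(q1, 1) = (q1, 1, L)  ⊢  [q1]011□ (head at position 0)
Step 7: δ(q1, 0) = (q1, 0, L)  ⊢  [q1]□011□ (head at position -1)
Step 8: δ(q1, □) = (qA, □, R)  ⊢  □[qA]011□ (head at position 0)
The machine is in qA, so it halts and accepts.
Tape content when halted (ignoring surrounding blanks): 011

Final answer: Output: 011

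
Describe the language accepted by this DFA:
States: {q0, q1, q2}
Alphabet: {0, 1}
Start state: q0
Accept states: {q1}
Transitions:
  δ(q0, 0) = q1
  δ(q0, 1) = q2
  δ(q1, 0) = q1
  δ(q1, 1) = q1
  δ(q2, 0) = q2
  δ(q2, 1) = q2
Analyzing the DFA structure:
Start state: q0
Accept states: {q1}
Interpreting what each state remembers (checking against the transitions):
  q0: nothing has been read yet
  q1: the first symbol was 0
  q2: the first symbol was 1 (trap state)
  δ(q0, 0): in q0 (nothing has been read yet), after reading 0 we have: the first symbol was 0 → q1
  δ(q0, 1): in q0 (nothing has been read yet), after reading 1 we have: the first symbol was 1 (trap state) → q2
  δ(q1, 0): in q1 (the first symbol was 0), after reading 0 we have: the first symbol was 0 → q1
  δ(q1, 1): in q1 (the first symbol was 0), after reading 1 we have: the first symbol was 0 → q1
  δ(q2, 0): in q2 (the first symbol was 1 (trap state)), after reading 0 we have: the first symbol was 1 (trap state) → q2
  δ(q2, 1): in q2 (the first symbol was 1 (trap state)), after reading 1 we have: the first symbol was 1 (trap state) → q2
A string is accepted iff it ends in {q1}, i.e. the first symbol was 0.
Language: All binary strings starting with 0

Final answer: All binary strings starting with 0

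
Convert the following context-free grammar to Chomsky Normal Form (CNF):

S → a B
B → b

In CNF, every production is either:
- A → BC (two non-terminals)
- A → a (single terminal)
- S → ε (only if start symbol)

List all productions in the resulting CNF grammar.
The grammar has no ε-productions or unit productions to eliminate.
S → a B has terminal a in a right-hand side of length ≥ 2: introduce T_a → a and use T_a in place of a.
B → b is already in CNF (single terminal) – keep it.
S → a B becomes S → T_a B.
Resulting CNF grammar (3 productions): T_a → a; B → b; S → T_a B

Final answer: T_a → a; B → b; S → T_a B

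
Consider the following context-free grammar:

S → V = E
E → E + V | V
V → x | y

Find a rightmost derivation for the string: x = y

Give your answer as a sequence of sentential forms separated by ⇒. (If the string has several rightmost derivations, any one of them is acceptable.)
Start with S.
Step 1: the rightmost non-terminal is S; apply S → V = E:  V = E
Step 2: the rightmost non-terminal is E; apply E → V:  V = V
Step 3: the rightmost non-terminal is V; apply V → y:  V = y
Step 4: the rightmost non-terminal is V; apply V → x:  x = y

Final answer: S ⇒ V = E ⇒ V = V ⇒ V = y ⇒ x = y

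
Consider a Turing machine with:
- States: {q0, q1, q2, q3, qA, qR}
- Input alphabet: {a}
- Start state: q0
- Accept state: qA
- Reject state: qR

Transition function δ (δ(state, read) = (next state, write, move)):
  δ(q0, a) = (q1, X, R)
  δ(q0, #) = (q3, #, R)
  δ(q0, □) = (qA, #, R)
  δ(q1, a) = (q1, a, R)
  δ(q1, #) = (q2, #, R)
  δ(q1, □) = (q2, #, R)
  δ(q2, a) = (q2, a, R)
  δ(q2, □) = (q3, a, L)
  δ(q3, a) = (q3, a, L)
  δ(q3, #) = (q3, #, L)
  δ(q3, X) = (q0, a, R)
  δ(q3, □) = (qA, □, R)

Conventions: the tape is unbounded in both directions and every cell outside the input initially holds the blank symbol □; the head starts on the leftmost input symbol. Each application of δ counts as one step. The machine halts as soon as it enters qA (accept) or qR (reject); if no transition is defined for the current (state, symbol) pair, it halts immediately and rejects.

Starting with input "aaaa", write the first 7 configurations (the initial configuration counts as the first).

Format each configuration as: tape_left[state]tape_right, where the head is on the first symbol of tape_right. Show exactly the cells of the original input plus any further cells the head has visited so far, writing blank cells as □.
Step 0: [q0]aaaa (head at position 0)
Step 1: δ(q0, a) = (q1, X, R)  ⊢  X[q1]aaa (head at position 1)
Step 2: δ(q1, a) = (q1, a, R)  ⊢  Xa[q1]aa (head at position 2)
Step 3: δ(q1, a) = (q1, a, R)  ⊢  Xaa[q1]a (head at position 3)
Step 4: δ(q1, a) = (q1, a, R)  ⊢  Xaaa[q1]□ (head at position 4)
Step 5: δ(q1, □) = (q2, #, R)  ⊢  Xaaa#[q2]□ (head at position 5)
Step 6: δ(q2, □) = (q3, a, L)  ⊢  Xaaa[q3]#a (head at position 4)

Final answer: [q0]aaaa ⊢ X[q1]aaa ⊢ Xa[q1]aa ⊢ Xaa[q1]a ⊢ Xaaa[q1]□ ⊢ Xaaa#[q2]□ ⊢ Xaaa[q3]#a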